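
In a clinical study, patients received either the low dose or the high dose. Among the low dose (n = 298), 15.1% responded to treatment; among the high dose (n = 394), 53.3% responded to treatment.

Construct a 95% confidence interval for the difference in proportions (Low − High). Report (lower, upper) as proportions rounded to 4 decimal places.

(-0.4459, -0.3181)

Each SE is √(p̂(1−p̂)/n): √(0.1510·0.8490/298) = 0.02074 and √(0.5330·0.4670/394) = 0.02513.
SE(p̂₁ − p̂₂) = √(SE₁² + SE₂²) = √(0.0004301476 + 0.0006315169) = 0.03258, since the two samples are independent.
At 95% confidence z* = 1.960; margin = 1.960 × 0.03258 = 0.06386.
The difference is 0.1510 − 0.5330 = -0.3820, so the interval is -0.3820 ± 0.06386 = (-0.4459, -0.3181).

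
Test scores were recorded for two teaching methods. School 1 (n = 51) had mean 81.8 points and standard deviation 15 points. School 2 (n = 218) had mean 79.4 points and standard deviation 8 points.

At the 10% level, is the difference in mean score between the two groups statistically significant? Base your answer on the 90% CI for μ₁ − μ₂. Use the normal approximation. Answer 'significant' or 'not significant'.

not significant

Standard errors of each mean: 15/√51 = 2.1004 and 8/√218 = 0.5418.
SE(x̄₁ − x̄₂) = √(2.1004² + 0.5418²) = 2.1692 for independent samples with unequal variances.
With z* = 1.645, the margin is 1.645 × 2.1692 = 3.5683.
x̄₁ − x̄₂ = 81.8 − 79.4 = 2.4000; the interval is 2.4000 ± 3.5683 = (-1.1683, 5.9683).
The interval (-1.1683, 5.9683) contains 0, so the difference is not significant.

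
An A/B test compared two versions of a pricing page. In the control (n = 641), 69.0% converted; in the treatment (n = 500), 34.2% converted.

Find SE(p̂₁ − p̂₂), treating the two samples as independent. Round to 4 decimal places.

The two standard errors are √(0.6900×0.3100/641) = 0.01827 and √(0.3420×0.6580/500) = 0.02121.
Because the samples are independent, SE_diff = √(0.01827² + 0.02121²) = 0.02799.

0.0280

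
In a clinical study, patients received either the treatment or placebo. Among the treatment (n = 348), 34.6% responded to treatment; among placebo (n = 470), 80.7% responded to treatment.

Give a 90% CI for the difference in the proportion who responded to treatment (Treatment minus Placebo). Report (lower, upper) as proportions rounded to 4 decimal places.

(-0.5125, -0.4095)

Each SE is √(p̂(1−p̂)/n): √(0.3460·0.6540/348) = 0.02550 and √(0.8070·0.1930/470) = 0.01820.
SE(p̂₁ − p̂₂) = √(SE₁² + SE₂²) = √(0.00065025 + 0.00033124) = 0.03133, since the two samples are independent.
At 90% confidence z* = 1.645; margin = 1.645 × 0.03133 = 0.05154.
The difference is 0.3460 − 0.8070 = -0.4610, so the interval is -0.4610 ± 0.05154 = (-0.5125, -0.4095).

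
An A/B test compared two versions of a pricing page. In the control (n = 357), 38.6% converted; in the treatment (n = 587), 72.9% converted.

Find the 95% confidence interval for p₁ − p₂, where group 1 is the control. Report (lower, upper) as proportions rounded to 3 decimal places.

(-0.405, -0.281)

Each SE is √(p̂(1−p̂)/n): √(0.3860·0.6140/357) = 0.02577 and √(0.7290·0.2710/587) = 0.01835.
SE(p̂₁ − p̂₂) = √(SE₁² + SE₂²) = √(0.0006640929 + 0.0003367225) = 0.03164, since the two samples are independent.
At 95% confidence z* = 1.960; margin = 1.960 × 0.03164 = 0.06201.
The difference is 0.3860 − 0.7290 = -0.3430, so the interval is -0.3430 ± 0.06201 = (-0.405, -0.281).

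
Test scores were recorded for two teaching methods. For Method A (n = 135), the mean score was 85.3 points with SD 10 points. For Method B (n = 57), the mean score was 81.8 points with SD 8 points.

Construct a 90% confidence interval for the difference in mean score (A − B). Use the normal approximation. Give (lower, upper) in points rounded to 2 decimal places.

Per-group SEs: s₁/√n₁ = 10/√135 = 0.8607, s₂/√n₂ = 8/√57 = 1.0596.
Unpooled SE of the difference: √(0.74080449 + 1.12275216) = 1.3651.
Margin of error = z* · SE = 1.645 × 1.3651 = 2.2456.
x̄₁ − x̄₂ = 85.3 − 81.8 = 3.5000.
CI: 3.5000 ± 2.2456 = (1.25, 5.75).

(1.25, 5.75)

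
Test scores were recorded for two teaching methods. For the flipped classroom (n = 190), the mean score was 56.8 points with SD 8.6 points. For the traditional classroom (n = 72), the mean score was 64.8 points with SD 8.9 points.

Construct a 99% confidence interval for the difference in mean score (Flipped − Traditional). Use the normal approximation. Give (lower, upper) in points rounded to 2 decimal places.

(-11.14, -4.86)

SE₁ = s₁/√n₁ = 8.6/√190 = 0.6239; SE₂ = 8.9/√72 = 1.0489.
Independent samples, unequal variances: SE_diff = √(SE₁² + SE₂²) = √(0.38925121 + 1.10019121) = 1.2204.
z* = 2.576, so margin of error = 2.576 × 1.2204 = 3.1438.
Difference in means = 56.8 − 64.8 = -8.0000.
-8.0000 ± 3.1438 → (-11.14, -4.86).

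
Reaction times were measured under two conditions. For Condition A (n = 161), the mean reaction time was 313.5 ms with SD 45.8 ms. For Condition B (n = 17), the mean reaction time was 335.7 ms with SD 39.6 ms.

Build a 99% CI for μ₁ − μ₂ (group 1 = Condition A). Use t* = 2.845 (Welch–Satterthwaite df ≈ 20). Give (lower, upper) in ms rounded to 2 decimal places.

(-51.39, 6.99)

SE₁ = s₁/√n₁ = 45.8/√161 = 3.6095; SE₂ = 39.6/√17 = 9.6044.
Independent samples, unequal variances: SE_diff = √(SE₁² + SE₂²) = √(13.02849025 + 92.24449936) = 10.2603.
t* = 2.845, so margin of error = 2.845 × 10.2603 = 29.1906.
Difference in means = 313.5 − 335.7 = -22.2000.
-22.2000 ± 29.1906 → (-51.39, 6.99).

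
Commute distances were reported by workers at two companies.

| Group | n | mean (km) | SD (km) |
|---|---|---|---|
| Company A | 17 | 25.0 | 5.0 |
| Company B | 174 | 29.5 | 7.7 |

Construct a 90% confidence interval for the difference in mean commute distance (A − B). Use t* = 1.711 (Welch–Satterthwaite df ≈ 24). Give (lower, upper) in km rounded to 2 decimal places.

Standard errors of each mean: 5.0/√17 = 1.2127 and 7.7/√174 = 0.5837.
SE(x̄₁ − x̄₂) = √(1.2127² + 0.5837²) = 1.3459 for independent samples with unequal variances.
With t* = 1.711, the margin is 1.711 × 1.3459 = 2.3028.
x̄₁ − x̄₂ = 25.0 − 29.5 = -4.5000; the interval is -4.5000 ± 2.3028 = (-6.80, -2.20).

(-6.80, -2.20)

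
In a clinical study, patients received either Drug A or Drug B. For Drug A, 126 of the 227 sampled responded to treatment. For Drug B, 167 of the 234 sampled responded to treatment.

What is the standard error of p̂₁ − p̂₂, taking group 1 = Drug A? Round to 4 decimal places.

p̂₁ = 126/227 = 0.5551 and p̂₂ = 167/234 = 0.7137.
SE₁ = √(p̂₁(1−p̂₁)/n₁) = √(0.5551·0.4449/227) = 0.03298; SE₂ = √(0.7137·0.2863/234) = 0.02955.
Independent samples: SE of the difference = √(SE₁² + SE₂²) = √(0.0010876804 + 0.0008732025) = 0.04428.

0.0443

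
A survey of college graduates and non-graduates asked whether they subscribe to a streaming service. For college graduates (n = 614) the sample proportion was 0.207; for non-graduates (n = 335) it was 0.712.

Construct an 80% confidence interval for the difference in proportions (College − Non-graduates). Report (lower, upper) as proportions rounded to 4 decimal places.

(-0.5430, -0.4670)

The two standard errors are √(0.2070×0.7930/614) = 0.01635 and √(0.7120×0.2880/335) = 0.02474.
Because the samples are independent, SE_diff = √(0.01635² + 0.02474²) = 0.02965.
Using z* = 1.282 for 80%, ME = 1.282 × 0.02965 = 0.03801.
p̂₁ − p̂₂ = -0.5050; interval -0.5050 ± 0.03801 gives (-0.5430, -0.4670).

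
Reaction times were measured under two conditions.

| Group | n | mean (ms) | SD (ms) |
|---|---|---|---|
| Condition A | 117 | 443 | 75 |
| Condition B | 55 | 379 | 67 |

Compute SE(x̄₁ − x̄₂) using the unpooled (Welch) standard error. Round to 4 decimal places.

11.3884

SE₁ = s₁/√n₁ = 75/√117 = 6.9338; SE₂ = 67/√55 = 9.0343.
Independent samples, unequal variances: SE_diff = √(SE₁² + SE₂²) = √(48.07758244 + 81.61857649) = 11.3884.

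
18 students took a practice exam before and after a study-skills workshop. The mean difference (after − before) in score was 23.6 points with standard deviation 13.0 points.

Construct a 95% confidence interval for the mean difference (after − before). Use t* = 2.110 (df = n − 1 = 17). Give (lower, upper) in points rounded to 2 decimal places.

This is a matched-pairs design, so SE = s_d/√n = 13.0/√18 = 3.0641.
Margin = 2.110 × 3.0641 = 6.4653; the interval is 23.6 ± 6.4653 = (17.13, 30.07).

(17.13, 30.07)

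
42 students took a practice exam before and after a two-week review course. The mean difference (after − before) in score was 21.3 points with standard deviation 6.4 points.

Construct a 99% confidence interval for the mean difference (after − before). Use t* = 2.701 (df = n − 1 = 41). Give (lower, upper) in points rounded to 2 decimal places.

(18.63, 23.97)

Paired design: SE = s_d/√n = 6.4/√42 = 0.9875.
t* = 2.701; margin of error = 2.701 × 0.9875 = 2.6672.
21.3 ± 2.6672 → (18.63, 23.97).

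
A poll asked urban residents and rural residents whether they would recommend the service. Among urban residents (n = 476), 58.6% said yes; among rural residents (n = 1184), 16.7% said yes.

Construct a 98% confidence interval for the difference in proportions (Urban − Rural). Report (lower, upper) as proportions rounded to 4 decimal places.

(0.3607, 0.4773)

SE₁ = √(p̂₁(1−p̂₁)/n₁) = √(0.5860·0.4140/476) = 0.02258; SE₂ = √(0.1670·0.8330/1184) = 0.01084.
Independent samples: SE of the difference = √(SE₁² + SE₂²) = √(0.0005098564 + 0.0001175056) = 0.02505.
z* for 98% confidence is 2.326, so the margin of error is 2.326 × 0.02505 = 0.05827.
Point estimate p̂₁ − p̂₂ = 0.5860 − 0.1670 = 0.4190.
0.4190 ± 0.05827 → (0.3607, 0.4773).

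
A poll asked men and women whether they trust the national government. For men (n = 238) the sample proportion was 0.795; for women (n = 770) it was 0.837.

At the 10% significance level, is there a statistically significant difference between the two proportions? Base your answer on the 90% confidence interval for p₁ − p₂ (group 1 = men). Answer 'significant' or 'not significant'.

not significant

The two standard errors are √(0.7950×0.2050/238) = 0.02617 and √(0.8370×0.1630/770) = 0.01331.
Because the samples are independent, SE_diff = √(0.02617² + 0.01331²) = 0.02936.
Using z* = 1.645 for 90%, ME = 1.645 × 0.02936 = 0.04830.
p̂₁ − p̂₂ = -0.0420; interval -0.0420 ± 0.04830 gives (-0.09030, 0.00630).
The interval (-0.09030, 0.00630) contains 0, so the difference is not significant.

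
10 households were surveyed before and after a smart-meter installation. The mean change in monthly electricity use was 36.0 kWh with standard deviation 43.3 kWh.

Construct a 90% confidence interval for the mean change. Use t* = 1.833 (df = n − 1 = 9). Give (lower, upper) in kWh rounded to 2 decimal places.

This is a matched-pairs design, so SE = s_d/√n = 43.3/√10 = 13.6927.
Margin = 1.833 × 13.6927 = 25.0987; the interval is 36.0 ± 25.0987 = (10.90, 61.10).

(10.90, 61.10)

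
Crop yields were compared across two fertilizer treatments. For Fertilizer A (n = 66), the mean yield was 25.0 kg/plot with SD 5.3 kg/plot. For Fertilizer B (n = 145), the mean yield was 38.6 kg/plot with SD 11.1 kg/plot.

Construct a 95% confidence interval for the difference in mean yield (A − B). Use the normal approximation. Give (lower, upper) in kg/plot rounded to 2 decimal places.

Standard errors of each mean: 5.3/√66 = 0.6524 and 11.1/√145 = 0.9218.
SE(x̄₁ − x̄₂) = √(0.6524² + 0.9218²) = 1.1293 for independent samples with unequal variances.
With z* = 1.960, the margin is 1.960 × 1.1293 = 2.2134.
x̄₁ − x̄₂ = 25.0 − 38.6 = -13.6000; the interval is -13.6000 ± 2.2134 = (-15.81, -11.39).

(-15.81, -11.39)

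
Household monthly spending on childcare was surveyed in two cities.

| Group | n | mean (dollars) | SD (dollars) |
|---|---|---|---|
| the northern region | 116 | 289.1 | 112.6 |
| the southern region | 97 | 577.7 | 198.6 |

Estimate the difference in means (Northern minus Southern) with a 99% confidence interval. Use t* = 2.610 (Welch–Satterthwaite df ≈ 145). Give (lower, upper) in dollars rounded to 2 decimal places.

Standard errors of each mean: 112.6/√116 = 10.4546 and 198.6/√97 = 20.1648.
SE(x̄₁ − x̄₂) = √(10.4546² + 20.1648²) = 22.7138 for independent samples with unequal variances.
With t* = 2.610, the margin is 2.610 × 22.7138 = 59.2830.
x̄₁ − x̄₂ = 289.1 − 577.7 = -288.6000; the interval is -288.6000 ± 59.2830 = (-347.88, -229.32).

(-347.88, -229.32)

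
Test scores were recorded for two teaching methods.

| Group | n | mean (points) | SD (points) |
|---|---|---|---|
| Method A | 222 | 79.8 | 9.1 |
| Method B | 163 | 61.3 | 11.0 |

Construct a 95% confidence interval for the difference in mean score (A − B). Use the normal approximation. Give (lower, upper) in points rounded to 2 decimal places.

Standard errors of each mean: 9.1/√222 = 0.6108 and 11.0/√163 = 0.8616.
SE(x̄₁ − x̄₂) = √(0.6108² + 0.8616²) = 1.0561 for independent samples with unequal variances.
With z* = 1.960, the margin is 1.960 × 1.0561 = 2.0700.
x̄₁ − x̄₂ = 79.8 − 61.3 = 18.5000; the interval is 18.5000 ± 2.0700 = (16.43, 20.57).

(16.43, 20.57)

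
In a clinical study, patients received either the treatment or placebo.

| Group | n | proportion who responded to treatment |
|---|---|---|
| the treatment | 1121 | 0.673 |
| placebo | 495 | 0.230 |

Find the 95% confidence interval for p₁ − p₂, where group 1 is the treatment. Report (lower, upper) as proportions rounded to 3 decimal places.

(0.397, 0.489)

SE₁ = √(p̂₁(1−p̂₁)/n₁) = √(0.6730·0.3270/1121) = 0.01401; SE₂ = √(0.2300·0.7700/495) = 0.01892.
Independent samples: SE of the difference = √(SE₁² + SE₂²) = √(0.0001962801 + 0.0003579664) = 0.02354.
z* for 95% confidence is 1.960, so the margin of error is 1.960 × 0.02354 = 0.04614.
Point estimate p̂₁ − p̂₂ = 0.6730 − 0.2300 = 0.4430.
0.4430 ± 0.04614 → (0.397, 0.489).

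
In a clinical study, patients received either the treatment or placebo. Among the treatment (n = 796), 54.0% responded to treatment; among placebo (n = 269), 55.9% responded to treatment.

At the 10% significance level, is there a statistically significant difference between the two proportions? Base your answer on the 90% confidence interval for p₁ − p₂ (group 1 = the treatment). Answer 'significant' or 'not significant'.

The two standard errors are √(0.5400×0.4600/796) = 0.01767 and √(0.5590×0.4410/269) = 0.03027.
Because the samples are independent, SE_diff = √(0.01767² + 0.03027²) = 0.03505.
Using z* = 1.645 for 90%, ME = 1.645 × 0.03505 = 0.05766.
p̂₁ − p̂₂ = -0.0190; interval -0.0190 ± 0.05766 gives (-0.07666, 0.03866).
The interval (-0.07666, 0.03866) contains 0, so the difference is not significant.

not significant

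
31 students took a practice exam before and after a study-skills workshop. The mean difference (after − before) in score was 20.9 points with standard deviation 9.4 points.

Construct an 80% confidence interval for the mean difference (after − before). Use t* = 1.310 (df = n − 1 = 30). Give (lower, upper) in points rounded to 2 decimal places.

(18.69, 23.11)

Paired design: SE = s_d/√n = 9.4/√31 = 1.6883.
t* = 1.310; margin of error = 1.310 × 1.6883 = 2.2117.
20.9 ± 2.2117 → (18.69, 23.11).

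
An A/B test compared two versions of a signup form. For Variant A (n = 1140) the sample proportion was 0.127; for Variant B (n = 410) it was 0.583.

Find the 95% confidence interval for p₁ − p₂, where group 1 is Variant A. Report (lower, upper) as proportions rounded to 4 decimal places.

(-0.5075, -0.4045)

The two standard errors are √(0.1270×0.8730/1140) = 0.00986 and √(0.5830×0.4170/410) = 0.02435.
Because the samples are independent, SE_diff = √(0.00986² + 0.02435²) = 0.02627.
Using z* = 1.960 for 95%, ME = 1.960 × 0.02627 = 0.05149.
p̂₁ − p̂₂ = -0.4560; interval -0.4560 ± 0.05149 gives (-0.5075, -0.4045).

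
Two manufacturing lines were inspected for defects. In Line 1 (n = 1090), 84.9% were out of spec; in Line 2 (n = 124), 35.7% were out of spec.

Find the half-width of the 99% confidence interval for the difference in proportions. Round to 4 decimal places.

0.1143

SE₁ = √(p̂₁(1−p̂₁)/n₁) = √(0.8490·0.1510/1090) = 0.01084; SE₂ = √(0.3570·0.6430/124) = 0.04303.
Independent samples: SE of the difference = √(SE₁² + SE₂²) = √(0.0001175056 + 0.0018515809) = 0.04437.
z* for 99% confidence is 2.576, so the margin of error is 2.576 × 0.04437 = 0.11430.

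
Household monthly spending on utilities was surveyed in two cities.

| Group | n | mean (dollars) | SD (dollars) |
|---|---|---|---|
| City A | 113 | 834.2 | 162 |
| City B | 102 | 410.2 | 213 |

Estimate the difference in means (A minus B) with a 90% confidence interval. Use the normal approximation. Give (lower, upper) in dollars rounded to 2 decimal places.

(381.20, 466.80)

Standard errors of each mean: 162/√113 = 15.2397 and 213/√102 = 21.0901.
SE(x̄₁ − x̄₂) = √(15.2397² + 21.0901²) = 26.0200 for independent samples with unequal variances.
With z* = 1.645, the margin is 1.645 × 26.0200 = 42.8029.
x̄₁ − x̄₂ = 834.2 − 410.2 = 424.0000; the interval is 424.0000 ± 42.8029 = (381.20, 466.80).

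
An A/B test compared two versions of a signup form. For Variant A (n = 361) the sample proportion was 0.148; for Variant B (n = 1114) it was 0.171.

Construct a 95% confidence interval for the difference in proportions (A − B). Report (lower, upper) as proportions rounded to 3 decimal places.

(-0.066, 0.020)

The two standard errors are √(0.1480×0.8520/361) = 0.01869 and √(0.1710×0.8290/1114) = 0.01128.
Because the samples are independent, SE_diff = √(0.01869² + 0.01128²) = 0.02183.
Using z* = 1.960 for 95%, ME = 1.960 × 0.02183 = 0.04279.
p̂₁ − p̂₂ = -0.0230; interval -0.0230 ± 0.04279 gives (-0.066, 0.020).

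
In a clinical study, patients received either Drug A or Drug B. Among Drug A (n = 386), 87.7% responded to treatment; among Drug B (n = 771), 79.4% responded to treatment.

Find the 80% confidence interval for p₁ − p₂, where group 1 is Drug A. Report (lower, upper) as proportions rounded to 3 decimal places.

(0.055, 0.111)

Each SE is √(p̂(1−p̂)/n): √(0.8770·0.1230/386) = 0.01672 and √(0.7940·0.2060/771) = 0.01457.
SE(p̂₁ − p̂₂) = √(SE₁² + SE₂²) = √(0.0002795584 + 0.0002122849) = 0.02218, since the two samples are independent.
At 80% confidence z* = 1.282; margin = 1.282 × 0.02218 = 0.02843.
The difference is 0.8770 − 0.7940 = 0.0830, so the interval is 0.0830 ± 0.02843 = (0.055, 0.111).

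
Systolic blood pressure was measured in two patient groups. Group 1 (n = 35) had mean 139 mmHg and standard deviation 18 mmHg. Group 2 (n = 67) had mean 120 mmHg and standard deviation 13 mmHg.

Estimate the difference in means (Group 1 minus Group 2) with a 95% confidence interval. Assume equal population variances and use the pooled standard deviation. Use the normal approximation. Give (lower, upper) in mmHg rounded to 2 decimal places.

Pooled variance s_p² = [34·18² + 66·13²] / (35+67−2) = 221.7000, so s_p = 14.8896.
SE_diff = s_p·√(1/n₁ + 1/n₂) = 14.8896·√(1/35 + 1/67) = 3.1054.
z* = 1.960; margin = 1.960 × 3.1054 = 6.0866.
Difference = 139 − 120 = 19.0000.
19.0000 ± 6.0866 → (12.91, 25.09).

(12.91, 25.09)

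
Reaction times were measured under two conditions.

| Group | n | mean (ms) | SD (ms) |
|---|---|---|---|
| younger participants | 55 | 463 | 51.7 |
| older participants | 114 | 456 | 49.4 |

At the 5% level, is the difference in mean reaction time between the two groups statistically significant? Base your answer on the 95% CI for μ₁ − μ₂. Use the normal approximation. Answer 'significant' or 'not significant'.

not significant

Per-group SEs: s₁/√n₁ = 51.7/√55 = 6.9712, s₂/√n₂ = 49.4/√114 = 4.6267.
Unpooled SE of the difference: √(48.59762944 + 21.40635289) = 8.3668.
Margin of error = z* · SE = 1.960 × 8.3668 = 16.3989.
x̄₁ − x̄₂ = 463 − 456 = 7.0000.
CI: 7.0000 ± 16.3989 = (-9.3989, 23.3989).
The interval (-9.3989, 23.3989) contains 0, so the difference is not significant.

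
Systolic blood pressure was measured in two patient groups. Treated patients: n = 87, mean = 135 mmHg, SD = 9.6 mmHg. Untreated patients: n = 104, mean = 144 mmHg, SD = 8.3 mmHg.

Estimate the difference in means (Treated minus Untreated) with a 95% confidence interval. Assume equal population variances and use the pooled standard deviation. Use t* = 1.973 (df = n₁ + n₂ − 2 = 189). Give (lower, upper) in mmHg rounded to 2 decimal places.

(-11.56, -6.44)

s_p = √[((n₁−1)s₁² + (n₂−1)s₂²)/(n₁+n₂−2)] = √[(86·9.6² + 103·8.3²)/189] = 8.9151.
SE = 8.9151·√(1/87 + 1/104) = 1.2953.
With t* = 1.973, margin = 1.973 × 1.2953 = 2.5556.
x̄₁ − x̄₂ = 135 − 144 = -9.0000; interval -9.0000 ± 2.5556 = (-11.56, -6.44).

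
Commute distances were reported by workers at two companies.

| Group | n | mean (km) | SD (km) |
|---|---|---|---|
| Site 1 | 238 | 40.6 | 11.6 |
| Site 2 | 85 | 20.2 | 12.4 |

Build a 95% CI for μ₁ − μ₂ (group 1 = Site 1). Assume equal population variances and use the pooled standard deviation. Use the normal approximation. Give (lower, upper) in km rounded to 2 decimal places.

(17.47, 23.33)

s_p = √[((n₁−1)s₁² + (n₂−1)s₂²)/(n₁+n₂−2)] = √[(237·11.6² + 84·12.4²)/321] = 11.8146.
SE = 11.8146·√(1/238 + 1/85) = 1.4929.
With z* = 1.960, margin = 1.960 × 1.4929 = 2.9261.
x̄₁ − x̄₂ = 40.6 − 20.2 = 20.4000; interval 20.4000 ± 2.9261 = (17.47, 23.33).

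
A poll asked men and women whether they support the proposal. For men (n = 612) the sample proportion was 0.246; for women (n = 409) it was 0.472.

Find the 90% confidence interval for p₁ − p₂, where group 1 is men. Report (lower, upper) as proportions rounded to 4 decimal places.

(-0.2757, -0.1763)

Each SE is √(p̂(1−p̂)/n): √(0.2460·0.7540/612) = 0.01741 and √(0.4720·0.5280/409) = 0.02468.
SE(p̂₁ − p̂₂) = √(SE₁² + SE₂²) = √(0.0003031081 + 0.0006091024) = 0.03020, since the two samples are independent.
At 90% confidence z* = 1.645; margin = 1.645 × 0.03020 = 0.04968.
The difference is 0.2460 − 0.4720 = -0.2260, so the interval is -0.2260 ± 0.04968 = (-0.2757, -0.1763).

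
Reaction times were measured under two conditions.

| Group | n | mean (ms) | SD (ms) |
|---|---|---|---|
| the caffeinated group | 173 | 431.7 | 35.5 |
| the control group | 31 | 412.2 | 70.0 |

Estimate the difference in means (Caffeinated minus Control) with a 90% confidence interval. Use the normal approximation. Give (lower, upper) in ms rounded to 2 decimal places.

(-1.65, 40.65)

SE₁ = s₁/√n₁ = 35.5/√173 = 2.6990; SE₂ = 70.0/√31 = 12.5724.
Independent samples, unequal variances: SE_diff = √(SE₁² + SE₂²) = √(7.284601 + 158.06524176) = 12.8588.
z* = 1.645, so margin of error = 1.645 × 12.8588 = 21.1527.
Difference in means = 431.7 − 412.2 = 19.5000.
19.5000 ± 21.1527 → (-1.65, 40.65).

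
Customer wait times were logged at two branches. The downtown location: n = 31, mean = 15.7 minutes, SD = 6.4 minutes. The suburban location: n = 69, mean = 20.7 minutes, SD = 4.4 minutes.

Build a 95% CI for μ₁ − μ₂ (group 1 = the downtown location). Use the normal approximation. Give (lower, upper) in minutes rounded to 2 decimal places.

(-7.48, -2.52)

SE₁ = s₁/√n₁ = 6.4/√31 = 1.1495; SE₂ = 4.4/√69 = 0.5297.
Independent samples, unequal variances: SE_diff = √(SE₁² + SE₂²) = √(1.32135025 + 0.28058209) = 1.2657.
z* = 1.960, so margin of error = 1.960 × 1.2657 = 2.4808.
Difference in means = 15.7 − 20.7 = -5.0000.
-5.0000 ± 2.4808 → (-7.48, -2.52).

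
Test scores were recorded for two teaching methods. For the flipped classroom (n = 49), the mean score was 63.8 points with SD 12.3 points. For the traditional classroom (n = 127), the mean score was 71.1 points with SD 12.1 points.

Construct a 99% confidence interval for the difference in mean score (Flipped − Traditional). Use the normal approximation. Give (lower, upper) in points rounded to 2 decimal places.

(-12.60, -2.00)

SE₁ = s₁/√n₁ = 12.3/√49 = 1.7571; SE₂ = 12.1/√127 = 1.0737.
Independent samples, unequal variances: SE_diff = √(SE₁² + SE₂²) = √(3.08740041 + 1.15283169) = 2.0592.
z* = 2.576, so margin of error = 2.576 × 2.0592 = 5.3045.
Difference in means = 63.8 − 71.1 = -7.3000.
-7.3000 ± 5.3045 → (-12.60, -2.00).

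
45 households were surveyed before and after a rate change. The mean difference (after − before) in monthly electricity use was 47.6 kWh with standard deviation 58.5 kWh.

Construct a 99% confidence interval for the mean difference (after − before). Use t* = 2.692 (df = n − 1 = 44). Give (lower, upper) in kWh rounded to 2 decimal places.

(24.12, 71.08)

Paired design: SE = s_d/√n = 58.5/√45 = 8.7207.
t* = 2.692; margin of error = 2.692 × 8.7207 = 23.4761.
47.6 ± 23.4761 → (24.12, 71.08).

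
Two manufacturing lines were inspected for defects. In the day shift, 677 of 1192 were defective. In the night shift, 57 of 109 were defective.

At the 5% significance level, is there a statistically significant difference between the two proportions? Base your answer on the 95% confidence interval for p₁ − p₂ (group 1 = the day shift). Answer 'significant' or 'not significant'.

p̂₁ = 677/1192 = 0.5680 and p̂₂ = 57/109 = 0.5229.
SE₁ = √(p̂₁(1−p̂₁)/n₁) = √(0.5680·0.4320/1192) = 0.01435; SE₂ = √(0.5229·0.4771/109) = 0.04784.
Independent samples: SE of the difference = √(SE₁² + SE₂²) = √(0.0002059225 + 0.0022886656) = 0.04995.
z* for 95% confidence is 1.960, so the margin of error is 1.960 × 0.04995 = 0.09790.
Point estimate p̂₁ − p̂₂ = 0.5680 − 0.5229 = 0.0451.
0.0451 ± 0.09790 → (-0.05280, 0.14300).
The interval (-0.05280, 0.14300) contains 0, so the difference is not significant.

not significant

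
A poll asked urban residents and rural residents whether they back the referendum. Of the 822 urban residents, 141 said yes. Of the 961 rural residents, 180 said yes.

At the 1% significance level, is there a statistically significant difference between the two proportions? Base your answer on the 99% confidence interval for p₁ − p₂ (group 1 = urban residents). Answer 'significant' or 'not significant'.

p̂₁ = 141/822 = 0.1715 and p̂₂ = 180/961 = 0.1873.
SE₁ = √(p̂₁(1−p̂₁)/n₁) = √(0.1715·0.8285/822) = 0.01315; SE₂ = √(0.1873·0.8127/961) = 0.01259.
Independent samples: SE of the difference = √(SE₁² + SE₂²) = √(0.0001729225 + 0.0001585081) = 0.01821.
z* for 99% confidence is 2.576, so the margin of error is 2.576 × 0.01821 = 0.04691.
Point estimate p̂₁ − p̂₂ = 0.1715 − 0.1873 = -0.0158.
-0.0158 ± 0.04691 → (-0.06271, 0.03111).
The interval (-0.06271, 0.03111) contains 0, so the difference is not significant.

not significant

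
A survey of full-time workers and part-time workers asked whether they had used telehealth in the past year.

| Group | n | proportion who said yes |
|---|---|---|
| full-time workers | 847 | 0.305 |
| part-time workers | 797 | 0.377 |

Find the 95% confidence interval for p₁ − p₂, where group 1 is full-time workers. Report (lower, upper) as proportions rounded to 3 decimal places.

SE₁ = √(p̂₁(1−p̂₁)/n₁) = √(0.3050·0.6950/847) = 0.01582; SE₂ = √(0.3770·0.6230/797) = 0.01717.
Independent samples: SE of the difference = √(SE₁² + SE₂²) = √(0.0002502724 + 0.0002948089) = 0.02335.
z* for 95% confidence is 1.960, so the margin of error is 1.960 × 0.02335 = 0.04577.
Point estimate p̂₁ − p̂₂ = 0.3050 − 0.3770 = -0.0720.
-0.0720 ± 0.04577 → (-0.118, -0.026).

(-0.118, -0.026)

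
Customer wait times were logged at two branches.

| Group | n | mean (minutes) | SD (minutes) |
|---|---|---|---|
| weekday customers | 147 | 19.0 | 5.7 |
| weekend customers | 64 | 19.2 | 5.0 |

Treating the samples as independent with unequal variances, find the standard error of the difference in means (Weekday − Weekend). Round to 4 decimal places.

Per-group SEs: s₁/√n₁ = 5.7/√147 = 0.4701, s₂/√n₂ = 5.0/√64 = 0.6250.
Unpooled SE of the difference: √(0.22099401 + 0.390625) = 0.7821.

0.7821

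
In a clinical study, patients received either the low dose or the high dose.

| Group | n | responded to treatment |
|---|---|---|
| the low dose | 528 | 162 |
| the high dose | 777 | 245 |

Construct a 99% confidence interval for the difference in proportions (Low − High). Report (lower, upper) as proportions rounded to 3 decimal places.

First, p̂₁ = 162/528 = 0.3068; p̂₂ = 245/777 = 0.3153.
The two standard errors are √(0.3068×0.6932/528) = 0.02007 and √(0.3153×0.6847/777) = 0.01667.
Because the samples are independent, SE_diff = √(0.02007² + 0.01667²) = 0.02609.
Using z* = 2.576 for 99%, ME = 2.576 × 0.02609 = 0.06721.
p̂₁ − p̂₂ = -0.0085; interval -0.0085 ± 0.06721 gives (-0.076, 0.059).

(-0.076, 0.059)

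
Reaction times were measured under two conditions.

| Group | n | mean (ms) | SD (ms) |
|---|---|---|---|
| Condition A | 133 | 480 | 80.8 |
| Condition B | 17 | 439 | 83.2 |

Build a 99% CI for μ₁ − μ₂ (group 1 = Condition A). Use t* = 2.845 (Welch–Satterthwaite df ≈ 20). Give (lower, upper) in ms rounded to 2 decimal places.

(-19.77, 101.77)

Standard errors of each mean: 80.8/√133 = 7.0062 and 83.2/√17 = 20.1790.
SE(x̄₁ − x̄₂) = √(7.0062² + 20.1790²) = 21.3607 for independent samples with unequal variances.
With t* = 2.845, the margin is 2.845 × 21.3607 = 60.7712.
x̄₁ − x̄₂ = 480 − 439 = 41.0000; the interval is 41.0000 ± 60.7712 = (-19.77, 101.77).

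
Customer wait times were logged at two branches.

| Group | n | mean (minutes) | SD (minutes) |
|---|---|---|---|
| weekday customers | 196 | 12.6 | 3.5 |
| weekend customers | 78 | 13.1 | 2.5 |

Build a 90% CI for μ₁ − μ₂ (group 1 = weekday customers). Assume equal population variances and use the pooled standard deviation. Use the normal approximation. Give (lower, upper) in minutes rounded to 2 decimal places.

Pooled variance s_p² = [195·3.5² + 77·2.5²] / (196+78−2) = 10.5515, so s_p = 3.2483.
SE_diff = s_p·√(1/n₁ + 1/n₂) = 3.2483·√(1/196 + 1/78) = 0.4349.
z* = 1.645; margin = 1.645 × 0.4349 = 0.7154.
Difference = 12.6 − 13.1 = -0.5000.
-0.5000 ± 0.7154 → (-1.22, 0.22).

(-1.22, 0.22)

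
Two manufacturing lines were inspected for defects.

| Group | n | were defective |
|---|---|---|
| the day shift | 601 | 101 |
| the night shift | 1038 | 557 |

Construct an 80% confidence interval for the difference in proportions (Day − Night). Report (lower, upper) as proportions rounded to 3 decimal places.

(-0.396, -0.341)

p̂₁ = 101/601 = 0.1681 and p̂₂ = 557/1038 = 0.5366.
SE₁ = √(p̂₁(1−p̂₁)/n₁) = √(0.1681·0.8319/601) = 0.01525; SE₂ = √(0.5366·0.4634/1038) = 0.01548.
Independent samples: SE of the difference = √(SE₁² + SE₂²) = √(0.0002325625 + 0.0002396304) = 0.02173.
z* for 80% confidence is 1.282, so the margin of error is 1.282 × 0.02173 = 0.02786.
Point estimate p̂₁ − p̂₂ = 0.1681 − 0.5366 = -0.3685.
-0.3685 ± 0.02786 → (-0.396, -0.341).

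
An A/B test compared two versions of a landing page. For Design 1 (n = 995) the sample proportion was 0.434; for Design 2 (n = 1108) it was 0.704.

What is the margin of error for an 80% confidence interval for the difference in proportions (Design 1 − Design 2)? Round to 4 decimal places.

0.0267

The two standard errors are √(0.4340×0.5660/995) = 0.01571 and √(0.7040×0.2960/1108) = 0.01371.
Because the samples are independent, SE_diff = √(0.01571² + 0.01371²) = 0.02085.
Using z* = 1.282 for 80%, ME = 1.282 × 0.02085 = 0.02673.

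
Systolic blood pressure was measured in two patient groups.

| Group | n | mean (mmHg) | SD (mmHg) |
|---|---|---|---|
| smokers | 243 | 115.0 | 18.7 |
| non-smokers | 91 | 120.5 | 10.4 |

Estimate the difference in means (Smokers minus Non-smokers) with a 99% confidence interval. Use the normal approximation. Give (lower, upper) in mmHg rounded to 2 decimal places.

SE₁ = s₁/√n₁ = 18.7/√243 = 1.1996; SE₂ = 10.4/√91 = 1.0902.
Independent samples, unequal variances: SE_diff = √(SE₁² + SE₂²) = √(1.43904016 + 1.18853604) = 1.6210.
z* = 2.576, so margin of error = 2.576 × 1.6210 = 4.1757.
Difference in means = 115.0 − 120.5 = -5.5000.
-5.5000 ± 4.1757 → (-9.68, -1.32).

(-9.68, -1.32)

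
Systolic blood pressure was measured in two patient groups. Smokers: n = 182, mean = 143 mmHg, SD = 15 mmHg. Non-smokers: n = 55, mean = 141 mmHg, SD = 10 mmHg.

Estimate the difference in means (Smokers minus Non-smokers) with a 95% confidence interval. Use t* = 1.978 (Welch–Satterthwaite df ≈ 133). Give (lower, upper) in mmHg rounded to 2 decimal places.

SE₁ = s₁/√n₁ = 15/√182 = 1.1119; SE₂ = 10/√55 = 1.3484.
Independent samples, unequal variances: SE_diff = √(SE₁² + SE₂²) = √(1.23632161 + 1.81818256) = 1.7477.
t* = 1.978, so margin of error = 1.978 × 1.7477 = 3.4570.
Difference in means = 143 − 141 = 2.0000.
2.0000 ± 3.4570 → (-1.46, 5.46).

(-1.46, 5.46)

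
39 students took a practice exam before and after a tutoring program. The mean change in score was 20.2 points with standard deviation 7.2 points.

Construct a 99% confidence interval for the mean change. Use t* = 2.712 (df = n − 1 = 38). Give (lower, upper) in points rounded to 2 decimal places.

(17.07, 23.33)

This is a matched-pairs design, so SE = s_d/√n = 7.2/√39 = 1.1529.
Margin = 2.712 × 1.1529 = 3.1267; the interval is 20.2 ± 3.1267 = (17.07, 23.33).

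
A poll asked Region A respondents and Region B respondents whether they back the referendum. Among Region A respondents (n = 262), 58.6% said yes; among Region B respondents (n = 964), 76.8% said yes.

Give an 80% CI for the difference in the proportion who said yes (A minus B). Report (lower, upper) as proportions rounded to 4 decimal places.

(-0.2247, -0.1393)

The two standard errors are √(0.5860×0.4140/262) = 0.03043 and √(0.7680×0.2320/964) = 0.01360.
Because the samples are independent, SE_diff = √(0.03043² + 0.01360²) = 0.03333.
Using z* = 1.282 for 80%, ME = 1.282 × 0.03333 = 0.04273.
p̂₁ − p̂₂ = -0.1820; interval -0.1820 ± 0.04273 gives (-0.2247, -0.1393).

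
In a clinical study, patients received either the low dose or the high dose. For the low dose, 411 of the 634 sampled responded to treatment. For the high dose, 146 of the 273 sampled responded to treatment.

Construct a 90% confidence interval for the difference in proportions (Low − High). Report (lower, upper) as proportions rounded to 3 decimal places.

(0.055, 0.172)

Sample proportions: 411/634 = 0.6483, 146/273 = 0.5348.
Each SE is √(p̂(1−p̂)/n): √(0.6483·0.3517/634) = 0.01896 and √(0.5348·0.4652/273) = 0.03019.
SE(p̂₁ − p̂₂) = √(SE₁² + SE₂²) = √(0.0003594816 + 0.0009114361) = 0.03565, since the two samples are independent.
At 90% confidence z* = 1.645; margin = 1.645 × 0.03565 = 0.05864.
The difference is 0.6483 − 0.5348 = 0.1135, so the interval is 0.1135 ± 0.05864 = (0.055, 0.172).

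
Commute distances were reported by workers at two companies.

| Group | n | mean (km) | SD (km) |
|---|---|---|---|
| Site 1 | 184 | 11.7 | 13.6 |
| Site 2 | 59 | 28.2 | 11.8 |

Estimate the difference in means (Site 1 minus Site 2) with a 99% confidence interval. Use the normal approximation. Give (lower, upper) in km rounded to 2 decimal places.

Standard errors of each mean: 13.6/√184 = 1.0026 and 11.8/√59 = 1.5362.
SE(x̄₁ − x̄₂) = √(1.0026² + 1.5362²) = 1.8344 for independent samples with unequal variances.
With z* = 2.576, the margin is 2.576 × 1.8344 = 4.7254.
x̄₁ − x̄₂ = 11.7 − 28.2 = -16.5000; the interval is -16.5000 ± 4.7254 = (-21.23, -11.77).

(-21.23, -11.77)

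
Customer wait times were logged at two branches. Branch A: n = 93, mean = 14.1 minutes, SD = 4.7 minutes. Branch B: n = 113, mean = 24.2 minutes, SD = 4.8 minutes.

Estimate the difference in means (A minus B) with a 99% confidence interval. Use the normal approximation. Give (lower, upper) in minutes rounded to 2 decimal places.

Per-group SEs: s₁/√n₁ = 4.7/√93 = 0.4874, s₂/√n₂ = 4.8/√113 = 0.4515.
Unpooled SE of the difference: √(0.23755876 + 0.20385225) = 0.6644.
Margin of error = z* · SE = 2.576 × 0.6644 = 1.7115.
x̄₁ − x̄₂ = 14.1 − 24.2 = -10.1000.
CI: -10.1000 ± 1.7115 = (-11.81, -8.39).

(-11.81, -8.39)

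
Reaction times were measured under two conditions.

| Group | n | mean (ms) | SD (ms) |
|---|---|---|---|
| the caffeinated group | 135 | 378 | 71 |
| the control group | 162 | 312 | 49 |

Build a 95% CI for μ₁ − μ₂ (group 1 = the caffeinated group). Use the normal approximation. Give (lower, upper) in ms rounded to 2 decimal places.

(51.84, 80.16)

Per-group SEs: s₁/√n₁ = 71/√135 = 6.1107, s₂/√n₂ = 49/√162 = 3.8498.
Unpooled SE of the difference: √(37.34065449 + 14.82096004) = 7.2223.
Margin of error = z* · SE = 1.960 × 7.2223 = 14.1557.
x̄₁ − x̄₂ = 378 − 312 = 66.0000.
CI: 66.0000 ± 14.1557 = (51.84, 80.16).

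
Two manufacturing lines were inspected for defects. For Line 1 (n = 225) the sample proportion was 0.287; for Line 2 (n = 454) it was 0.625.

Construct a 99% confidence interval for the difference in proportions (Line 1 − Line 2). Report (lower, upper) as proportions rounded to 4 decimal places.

Each SE is √(p̂(1−p̂)/n): √(0.2870·0.7130/225) = 0.03016 and √(0.6250·0.3750/454) = 0.02272.
SE(p̂₁ − p̂₂) = √(SE₁² + SE₂²) = √(0.0009096256 + 0.0005161984) = 0.03776, since the two samples are independent.
At 99% confidence z* = 2.576; margin = 2.576 × 0.03776 = 0.09727.
The difference is 0.2870 − 0.6250 = -0.3380, so the interval is -0.3380 ± 0.09727 = (-0.4353, -0.2407).

(-0.4353, -0.2407)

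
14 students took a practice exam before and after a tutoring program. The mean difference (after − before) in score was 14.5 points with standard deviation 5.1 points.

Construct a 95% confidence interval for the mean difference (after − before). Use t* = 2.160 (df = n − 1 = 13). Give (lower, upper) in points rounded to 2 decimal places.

(11.56, 17.44)

Paired design: SE = s_d/√n = 5.1/√14 = 1.3630.
t* = 2.160; margin of error = 2.160 × 1.3630 = 2.9441.
14.5 ± 2.9441 → (11.56, 17.44).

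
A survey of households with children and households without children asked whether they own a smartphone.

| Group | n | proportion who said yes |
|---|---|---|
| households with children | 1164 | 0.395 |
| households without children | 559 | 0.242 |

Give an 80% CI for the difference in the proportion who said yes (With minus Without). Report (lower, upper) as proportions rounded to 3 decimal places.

(0.123, 0.183)

Each SE is √(p̂(1−p̂)/n): √(0.3950·0.6050/1164) = 0.01433 and √(0.2420·0.7580/559) = 0.01811.
SE(p̂₁ − p̂₂) = √(SE₁² + SE₂²) = √(0.0002053489 + 0.0003279721) = 0.02309, since the two samples are independent.
At 80% confidence z* = 1.282; margin = 1.282 × 0.02309 = 0.02960.
The difference is 0.3950 − 0.2420 = 0.1530, so the interval is 0.1530 ± 0.02960 = (0.123, 0.183).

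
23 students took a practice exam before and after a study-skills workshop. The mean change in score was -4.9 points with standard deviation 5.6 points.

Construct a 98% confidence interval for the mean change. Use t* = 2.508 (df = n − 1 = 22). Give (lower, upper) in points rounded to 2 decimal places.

Paired design: SE = s_d/√n = 5.6/√23 = 1.1677.
t* = 2.508; margin of error = 2.508 × 1.1677 = 2.9286.
-4.9 ± 2.9286 → (-7.83, -1.97).

(-7.83, -1.97)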